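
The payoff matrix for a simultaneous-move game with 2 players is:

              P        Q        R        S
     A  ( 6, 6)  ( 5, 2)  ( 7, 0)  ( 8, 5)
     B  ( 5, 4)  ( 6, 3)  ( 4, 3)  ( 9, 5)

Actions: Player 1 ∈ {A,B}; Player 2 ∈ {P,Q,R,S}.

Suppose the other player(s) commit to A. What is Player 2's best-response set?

BR_2 = {P}

u_2(P vs A) = 6
u_2(Q vs A) = 2
u_2(R vs A) = 0
u_2(S vs A) = 5
max payoff 6 at {P}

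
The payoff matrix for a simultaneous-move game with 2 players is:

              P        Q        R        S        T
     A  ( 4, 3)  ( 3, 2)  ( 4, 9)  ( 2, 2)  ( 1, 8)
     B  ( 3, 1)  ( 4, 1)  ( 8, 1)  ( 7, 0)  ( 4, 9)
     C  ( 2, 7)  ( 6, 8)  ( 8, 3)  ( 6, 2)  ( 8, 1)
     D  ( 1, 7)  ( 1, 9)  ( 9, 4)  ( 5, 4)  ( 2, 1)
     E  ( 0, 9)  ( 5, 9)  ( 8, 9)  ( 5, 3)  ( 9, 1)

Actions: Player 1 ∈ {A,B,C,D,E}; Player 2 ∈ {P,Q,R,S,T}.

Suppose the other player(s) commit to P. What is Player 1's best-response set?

BR_1 = {A}

u_1(A vs P) = 4
u_1(B vs P) = 3
u_1(C vs P) = 2
u_1(D vs P) = 1
u_1(E vs P) = 0
max payoff 4 at {A}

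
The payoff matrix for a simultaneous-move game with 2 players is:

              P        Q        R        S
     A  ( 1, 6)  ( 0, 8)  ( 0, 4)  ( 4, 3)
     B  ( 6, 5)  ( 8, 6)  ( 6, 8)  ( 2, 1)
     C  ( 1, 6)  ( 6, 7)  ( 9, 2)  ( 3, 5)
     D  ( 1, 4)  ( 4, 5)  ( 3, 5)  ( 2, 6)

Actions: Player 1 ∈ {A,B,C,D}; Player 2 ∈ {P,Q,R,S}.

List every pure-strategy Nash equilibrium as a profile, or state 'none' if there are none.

(A,P): not NE [P1→B gives 6>1; P2→Q gives 8>6]
(A,Q): not NE [P1→B gives 8>0]
(A,R): not NE [P1→C gives 9>0; P2→Q gives 8>4]
(A,S): not NE [P2→Q gives 8>3]
(B,P): not NE [P2→R gives 8>5]
(B,Q): not NE [P2→R gives 8>6]
(B,R): not NE [P1→C gives 9>6]
(B,S): not NE [P1→A gives 4>2; P2→R gives 8>1]
(C,P): not NE [P1→B gives 6>1; P2→Q gives 7>6]
(C,Q): not NE [P1→B gives 8>6]
(C,R): not NE [P2→Q gives 7>2]
(C,S): not NE [P1→A gives 4>3; P2→Q gives 7>5]
(D,P): not NE [P1→B gives 6>1; P2→S gives 6>4]
(D,Q): not NE [P1→B gives 8>4; P2→S gives 6>5]
(D,R): not NE [P1→C gives 9>3; P2→S gives 6>5]
(D,S): not NE [P1→A gives 4>2]

No pure NE.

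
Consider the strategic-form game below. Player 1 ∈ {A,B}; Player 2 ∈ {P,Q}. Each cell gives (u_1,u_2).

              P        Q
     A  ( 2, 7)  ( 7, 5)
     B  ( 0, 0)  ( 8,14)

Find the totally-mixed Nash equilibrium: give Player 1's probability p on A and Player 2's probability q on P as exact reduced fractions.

P1 mixes 7/8 on A; P2 mixes 1/3 on P

P1 indiff ⇒ q·2+(1-q)·7 = q·0+(1-q)·8 ⇒ q(2) = (1-q)(1) ⇒ q = 1/3
P2 indiff ⇒ p·7+(1-p)·0 = p·5+(1-p)·14 ⇒ p(2) = (1-p)(14) ⇒ p = 7/8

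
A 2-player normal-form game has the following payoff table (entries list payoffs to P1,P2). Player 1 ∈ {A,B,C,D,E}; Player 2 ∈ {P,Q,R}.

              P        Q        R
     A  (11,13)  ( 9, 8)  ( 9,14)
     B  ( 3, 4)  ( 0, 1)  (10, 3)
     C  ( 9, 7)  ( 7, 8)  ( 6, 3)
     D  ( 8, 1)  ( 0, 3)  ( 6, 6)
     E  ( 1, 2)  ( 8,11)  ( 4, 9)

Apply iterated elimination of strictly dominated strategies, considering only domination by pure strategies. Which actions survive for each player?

P1 drop C (A beats it: P:11>9 Q:9>7 R:9>6)
P1 drop D (A beats it: P:11>8 Q:9>0 R:9>6)
P1 drop E (A beats it: P:11>1 Q:9>8 R:9>4)
P2 drop Q (P beats it: A:13>8 B:4>1)
P1→{A,B} P2→{P,R}

Survivors P1:{A,B} P2:{P,R}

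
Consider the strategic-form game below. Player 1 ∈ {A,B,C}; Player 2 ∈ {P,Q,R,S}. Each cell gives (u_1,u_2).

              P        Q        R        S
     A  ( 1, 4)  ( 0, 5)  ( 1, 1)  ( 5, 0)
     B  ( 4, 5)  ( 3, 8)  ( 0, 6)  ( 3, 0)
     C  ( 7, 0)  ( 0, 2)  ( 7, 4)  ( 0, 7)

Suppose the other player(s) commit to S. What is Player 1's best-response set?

BR_1 = {A}

u_1(A vs S) = 5
u_1(B vs S) = 3
u_1(C vs S) = 0
max payoff 5 at {A}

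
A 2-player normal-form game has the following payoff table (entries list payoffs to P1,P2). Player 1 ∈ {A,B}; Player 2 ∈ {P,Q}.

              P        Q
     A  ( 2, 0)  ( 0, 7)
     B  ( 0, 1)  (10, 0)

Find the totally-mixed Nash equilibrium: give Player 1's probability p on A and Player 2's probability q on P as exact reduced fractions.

P1 mixes 1/8 on A; P2 mixes 5/6 on P

P1 indiff ⇒ q·2+(1-q)·0 = q·0+(1-q)·10 ⇒ q(2) = (1-q)(10) ⇒ q = 5/6
P2 indiff ⇒ p·0+(1-p)·1 = p·7+(1-p)·0 ⇒ p(-7) = (1-p)(-1) ⇒ p = 1/8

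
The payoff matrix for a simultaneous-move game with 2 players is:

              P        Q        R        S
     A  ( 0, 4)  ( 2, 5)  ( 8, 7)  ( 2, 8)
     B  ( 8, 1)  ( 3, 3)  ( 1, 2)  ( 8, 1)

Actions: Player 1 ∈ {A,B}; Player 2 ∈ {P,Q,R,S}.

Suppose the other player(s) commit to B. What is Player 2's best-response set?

P2 best: {Q}

u_2(P vs B) = 1
u_2(Q vs B) = 3
u_2(R vs B) = 2
u_2(S vs B) = 1
max payoff 3 at {Q}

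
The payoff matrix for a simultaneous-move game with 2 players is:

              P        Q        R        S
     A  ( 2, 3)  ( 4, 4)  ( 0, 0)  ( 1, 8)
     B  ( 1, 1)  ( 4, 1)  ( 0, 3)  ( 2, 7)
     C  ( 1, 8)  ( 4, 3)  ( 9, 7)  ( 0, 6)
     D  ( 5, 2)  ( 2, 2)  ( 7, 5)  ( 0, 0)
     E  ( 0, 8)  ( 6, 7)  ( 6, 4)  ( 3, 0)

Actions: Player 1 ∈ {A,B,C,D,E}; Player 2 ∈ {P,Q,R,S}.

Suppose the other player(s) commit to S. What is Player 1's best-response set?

u_1(A vs S) = 1
u_1(B vs S) = 2
u_1(C vs S) = 0
u_1(D vs S) = 0
u_1(E vs S) = 3
max payoff 3 at {E}

BR_1 = {E}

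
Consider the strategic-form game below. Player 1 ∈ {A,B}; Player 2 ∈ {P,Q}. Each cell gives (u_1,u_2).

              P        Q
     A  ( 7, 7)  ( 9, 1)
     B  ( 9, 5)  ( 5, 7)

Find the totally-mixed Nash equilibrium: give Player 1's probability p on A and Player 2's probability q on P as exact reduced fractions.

P1 mixes 1/4 on A; P2 mixes 2/3 on P

P1 indiff ⇒ q·7+(1-q)·9 = q·9+(1-q)·5 ⇒ q(-2) = (1-q)(-4) ⇒ q = 2/3
P2 indiff ⇒ p·7+(1-p)·5 = p·1+(1-p)·7 ⇒ p(6) = (1-p)(2) ⇒ p = 1/4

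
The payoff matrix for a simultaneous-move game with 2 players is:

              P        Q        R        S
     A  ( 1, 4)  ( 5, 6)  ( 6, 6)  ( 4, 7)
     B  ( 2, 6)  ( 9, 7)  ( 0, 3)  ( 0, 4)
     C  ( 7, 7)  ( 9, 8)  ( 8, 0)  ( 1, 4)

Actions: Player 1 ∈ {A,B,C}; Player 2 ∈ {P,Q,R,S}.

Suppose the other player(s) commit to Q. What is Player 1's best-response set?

u_1(A vs Q) = 5
u_1(B vs Q) = 9
u_1(C vs Q) = 9
max payoff 9 at {B,C}

argmax u_1 = {B,C}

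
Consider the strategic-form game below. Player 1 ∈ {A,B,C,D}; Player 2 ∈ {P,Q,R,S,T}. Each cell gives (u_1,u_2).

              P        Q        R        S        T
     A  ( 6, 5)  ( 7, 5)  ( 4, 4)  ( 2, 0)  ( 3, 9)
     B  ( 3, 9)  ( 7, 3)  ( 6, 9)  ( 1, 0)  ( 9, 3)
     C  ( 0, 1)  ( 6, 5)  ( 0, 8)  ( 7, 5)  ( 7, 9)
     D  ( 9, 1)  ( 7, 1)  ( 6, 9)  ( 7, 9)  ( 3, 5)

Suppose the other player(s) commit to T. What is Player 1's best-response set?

u_1(A vs T) = 3
u_1(B vs T) = 9
u_1(C vs T) = 7
u_1(D vs T) = 3
max payoff 9 at {B}

argmax u_1 = {B}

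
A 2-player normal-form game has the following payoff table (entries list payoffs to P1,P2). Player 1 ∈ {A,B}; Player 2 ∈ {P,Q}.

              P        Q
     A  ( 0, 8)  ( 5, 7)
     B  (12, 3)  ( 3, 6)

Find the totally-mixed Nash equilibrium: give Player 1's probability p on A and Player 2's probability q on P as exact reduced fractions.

(p,q) = (3/4, 1/7)

P1 indiff ⇒ q·0+(1-q)·5 = q·12+(1-q)·3 ⇒ q(-12) = (1-q)(-2) ⇒ q = 1/7
P2 indiff ⇒ p·8+(1-p)·3 = p·7+(1-p)·6 ⇒ p(1) = (1-p)(3) ⇒ p = 3/4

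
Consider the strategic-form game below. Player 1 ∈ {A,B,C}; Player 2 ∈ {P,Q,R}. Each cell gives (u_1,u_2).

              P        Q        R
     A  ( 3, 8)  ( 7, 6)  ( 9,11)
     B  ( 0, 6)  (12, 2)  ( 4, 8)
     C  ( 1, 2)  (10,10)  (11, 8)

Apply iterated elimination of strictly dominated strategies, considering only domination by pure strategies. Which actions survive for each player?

Survivors P1:{B,C} P2:{Q,R}

P2 drop P (R beats it: A:11>8 B:8>6 C:8>2)
P1 drop A (C beats it: Q:10>7 R:11>9)
P1→{B,C} P2→{Q,R}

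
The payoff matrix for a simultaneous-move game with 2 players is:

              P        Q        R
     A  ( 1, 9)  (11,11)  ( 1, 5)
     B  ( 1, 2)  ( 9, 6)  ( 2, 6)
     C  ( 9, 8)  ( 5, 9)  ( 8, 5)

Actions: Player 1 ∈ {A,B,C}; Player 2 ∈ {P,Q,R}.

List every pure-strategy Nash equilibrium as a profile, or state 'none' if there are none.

Nash profiles: (A,Q)

(A,P): not NE [P1→C gives 9>1; P2→Q gives 11>9]
(A,Q): NE
(A,R): not NE [P1→C gives 8>1; P2→Q gives 11>5]
(B,P): not NE [P1→C gives 9>1; P2→R gives 6>2]
(B,Q): not NE [P1→A gives 11>9]
(B,R): not NE [P1→C gives 8>2]
(C,P): not NE [P2→Q gives 9>8]
(C,Q): not NE [P1→A gives 11>5]
(C,R): not NE [P2→Q gives 9>5]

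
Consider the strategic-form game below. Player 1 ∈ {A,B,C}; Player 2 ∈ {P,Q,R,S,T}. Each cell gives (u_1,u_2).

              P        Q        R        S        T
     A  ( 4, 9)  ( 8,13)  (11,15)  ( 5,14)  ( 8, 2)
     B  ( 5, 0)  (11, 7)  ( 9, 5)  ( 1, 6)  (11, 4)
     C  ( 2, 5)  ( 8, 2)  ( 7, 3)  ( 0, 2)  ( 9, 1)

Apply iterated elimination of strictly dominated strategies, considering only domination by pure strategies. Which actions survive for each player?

P1 drop C (B beats it: P:5>2 Q:11>8 R:9>7 S:1>0 T:11>9)
P2 drop P (Q beats it: A:13>9 B:7>0)
P2 drop T (Q beats it: A:13>2 B:7>4)
P1→{A,B} P2→{Q,R,S}

Remaining: P1:{A,B} P2:{Q,R,S}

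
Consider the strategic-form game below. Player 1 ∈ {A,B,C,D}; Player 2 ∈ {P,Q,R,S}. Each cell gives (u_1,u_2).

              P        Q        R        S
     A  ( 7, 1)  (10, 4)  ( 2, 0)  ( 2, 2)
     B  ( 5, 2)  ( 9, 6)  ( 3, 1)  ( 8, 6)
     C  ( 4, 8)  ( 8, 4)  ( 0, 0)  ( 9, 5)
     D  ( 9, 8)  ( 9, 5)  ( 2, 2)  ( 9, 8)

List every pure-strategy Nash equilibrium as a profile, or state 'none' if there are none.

NE set: (A,Q), (D,P), (D,S)

(A,P): not NE [P1→D gives 9>7; P2→Q gives 4>1]
(A,Q): NE
(A,R): not NE [P1→B gives 3>2; P2→Q gives 4>0]
(A,S): not NE [P1→D gives 9>2; P2→Q gives 4>2]
(B,P): not NE [P1→D gives 9>5; P2→S gives 6>2]
(B,Q): not NE [P1→A gives 10>9]
(B,R): not NE [P2→S gives 6>1]
(B,S): not NE [P1→D gives 9>8]
(C,P): not NE [P1→D gives 9>4]
(C,Q): not NE [P1→A gives 10>8; P2→P gives 8>4]
(C,R): not NE [P1→B gives 3>0; P2→P gives 8>0]
(C,S): not NE [P2→P gives 8>5]
(D,P): NE
(D,Q): not NE [P1→A gives 10>9; P2→S gives 8>5]
(D,R): not NE [P1→B gives 3>2; P2→S gives 8>2]
(D,S): NE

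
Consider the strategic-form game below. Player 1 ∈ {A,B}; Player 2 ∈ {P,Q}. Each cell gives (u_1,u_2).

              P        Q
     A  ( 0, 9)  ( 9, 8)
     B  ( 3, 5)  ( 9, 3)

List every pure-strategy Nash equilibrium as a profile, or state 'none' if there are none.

(A,P): not NE [P1→B gives 3>0]
(A,Q): not NE [P2→P gives 9>8]
(B,P): NE
(B,Q): not NE [P2→P gives 5>3]

Nash profiles: (B,P)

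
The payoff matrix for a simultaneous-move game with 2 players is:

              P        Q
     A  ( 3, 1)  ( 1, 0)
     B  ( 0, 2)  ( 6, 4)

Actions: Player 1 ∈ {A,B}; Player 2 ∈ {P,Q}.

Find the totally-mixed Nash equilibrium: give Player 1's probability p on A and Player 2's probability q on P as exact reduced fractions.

P1 indiff ⇒ q·3+(1-q)·1 = q·0+(1-q)·6 ⇒ q(3) = (1-q)(5) ⇒ q = 5/8
P2 indiff ⇒ p·1+(1-p)·2 = p·0+(1-p)·4 ⇒ p(1) = (1-p)(2) ⇒ p = 2/3

(p,q) = (2/3, 5/8)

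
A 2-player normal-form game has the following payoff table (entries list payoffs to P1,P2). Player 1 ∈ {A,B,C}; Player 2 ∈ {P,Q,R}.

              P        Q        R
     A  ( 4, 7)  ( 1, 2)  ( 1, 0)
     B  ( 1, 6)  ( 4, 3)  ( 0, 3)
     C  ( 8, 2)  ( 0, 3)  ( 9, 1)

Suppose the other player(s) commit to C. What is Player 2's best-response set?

u_2(P vs C) = 2
u_2(Q vs C) = 3
u_2(R vs C) = 1
max payoff 3 at {Q}

argmax u_2 = {Q}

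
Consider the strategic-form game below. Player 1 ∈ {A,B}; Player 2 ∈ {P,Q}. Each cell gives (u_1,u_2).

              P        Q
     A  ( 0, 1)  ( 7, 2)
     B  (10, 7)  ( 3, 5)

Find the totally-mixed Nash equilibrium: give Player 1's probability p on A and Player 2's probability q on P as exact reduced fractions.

P1 indiff ⇒ q·0+(1-q)·7 = q·10+(1-q)·3 ⇒ q(-10) = (1-q)(-4) ⇒ q = 2/7
P2 indiff ⇒ p·1+(1-p)·7 = p·2+(1-p)·5 ⇒ p(-1) = (1-p)(-2) ⇒ p = 2/3

P1 mixes 2/3 on A; P2 mixes 2/7 on P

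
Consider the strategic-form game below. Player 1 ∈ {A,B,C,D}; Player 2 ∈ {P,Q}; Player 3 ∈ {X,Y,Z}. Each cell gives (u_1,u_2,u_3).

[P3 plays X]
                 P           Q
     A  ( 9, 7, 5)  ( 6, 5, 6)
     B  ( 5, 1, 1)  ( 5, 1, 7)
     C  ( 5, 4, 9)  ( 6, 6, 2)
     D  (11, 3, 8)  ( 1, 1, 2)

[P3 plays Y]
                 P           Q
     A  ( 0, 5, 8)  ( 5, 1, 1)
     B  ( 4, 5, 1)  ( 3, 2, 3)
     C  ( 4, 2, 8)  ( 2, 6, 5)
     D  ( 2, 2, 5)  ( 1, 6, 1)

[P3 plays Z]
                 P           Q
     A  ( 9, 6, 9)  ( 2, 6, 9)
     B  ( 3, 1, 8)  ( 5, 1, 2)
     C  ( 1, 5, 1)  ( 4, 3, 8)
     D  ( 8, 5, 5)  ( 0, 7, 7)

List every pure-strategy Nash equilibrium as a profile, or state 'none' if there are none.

(A,P,X): not NE [P1→D gives 11>9; P3→Z gives 9>5]
(A,P,Y): not NE [P1→C gives 4>0; P3→Z gives 9>8]
(A,P,Z): NE
(A,Q,X): not NE [P2→P gives 7>5; P3→Z gives 9>6]
(A,Q,Y): not NE [P2→P gives 5>1; P3→Z gives 9>1]
(A,Q,Z): not NE [P1→B gives 5>2]
(B,P,X): not NE [P1→D gives 11>5; P3→Z gives 8>1]
(B,P,Y): not NE [P3→Z gives 8>1]
(B,P,Z): not NE [P1→A gives 9>3]
(B,Q,X): not NE [P1→C gives 6>5]
(B,Q,Y): not NE [P1→A gives 5>3; P2→P gives 5>2; P3→X gives 7>3]
(B,Q,Z): not NE [P3→X gives 7>2]
(C,P,X): not NE [P1→D gives 11>5; P2→Q gives 6>4]
(C,P,Y): not NE [P2→Q gives 6>2; P3→X gives 9>8]
(C,P,Z): not NE [P1→A gives 9>1; P3→X gives 9>1]
(C,Q,X): not NE [P3→Z gives 8>2]
(C,Q,Y): not NE [P1→A gives 5>2; P3→Z gives 8>5]
(C,Q,Z): not NE [P1→B gives 5>4; P2→P gives 5>3]
(D,P,X): NE
(D,P,Y): not NE [P1→C gives 4>2; P2→Q gives 6>2; P3→X gives 8>5]
(D,P,Z): not NE [P1→A gives 9>8; P2→Q gives 7>5; P3→X gives 8>5]
(D,Q,X): not NE [P1→C gives 6>1; P2→P gives 3>1; P3→Z gives 7>2]
(D,Q,Y): not NE [P1→A gives 5>1; P3→Z gives 7>1]
(D,Q,Z): not NE [P1→B gives 5>0]

PSNE = {(A,P,Z), (D,P,X)}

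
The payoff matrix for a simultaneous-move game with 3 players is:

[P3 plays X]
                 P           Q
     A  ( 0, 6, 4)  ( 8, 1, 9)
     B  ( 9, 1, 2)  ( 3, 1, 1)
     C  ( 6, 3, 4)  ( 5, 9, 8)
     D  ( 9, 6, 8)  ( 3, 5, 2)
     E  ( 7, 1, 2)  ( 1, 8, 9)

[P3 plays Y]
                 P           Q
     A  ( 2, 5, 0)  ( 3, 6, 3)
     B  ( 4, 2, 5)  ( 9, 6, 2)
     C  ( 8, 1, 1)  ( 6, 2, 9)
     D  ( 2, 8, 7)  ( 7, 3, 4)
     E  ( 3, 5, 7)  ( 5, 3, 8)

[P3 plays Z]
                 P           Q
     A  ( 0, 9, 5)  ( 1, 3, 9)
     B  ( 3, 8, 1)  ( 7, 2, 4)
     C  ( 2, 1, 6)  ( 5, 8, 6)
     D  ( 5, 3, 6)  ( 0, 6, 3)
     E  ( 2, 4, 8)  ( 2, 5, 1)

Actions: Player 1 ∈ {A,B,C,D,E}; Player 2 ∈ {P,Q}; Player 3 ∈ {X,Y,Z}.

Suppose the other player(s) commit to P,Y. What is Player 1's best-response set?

argmax u_1 = {C}

u_1(A vs P,Y) = 2
u_1(B vs P,Y) = 4
u_1(C vs P,Y) = 8
u_1(D vs P,Y) = 2
u_1(E vs P,Y) = 3
max payoff 8 at {C}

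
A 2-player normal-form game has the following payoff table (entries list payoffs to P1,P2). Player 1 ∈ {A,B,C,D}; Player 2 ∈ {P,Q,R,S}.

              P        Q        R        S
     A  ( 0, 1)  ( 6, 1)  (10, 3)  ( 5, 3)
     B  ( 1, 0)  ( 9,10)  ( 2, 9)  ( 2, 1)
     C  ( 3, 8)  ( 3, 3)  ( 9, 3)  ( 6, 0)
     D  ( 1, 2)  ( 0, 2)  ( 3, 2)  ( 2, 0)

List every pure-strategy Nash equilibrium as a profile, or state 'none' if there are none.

(A,P): not NE [P1→C gives 3>0; P2→S gives 3>1]
(A,Q): not NE [P1→B gives 9>6; P2→S gives 3>1]
(A,R): NE
(A,S): not NE [P1→C gives 6>5]
(B,P): not NE [P1→C gives 3>1; P2→Q gives 10>0]
(B,Q): NE
(B,R): not NE [P1→A gives 10>2; P2→Q gives 10>9]
(B,S): not NE [P1→C gives 6>2; P2→Q gives 10>1]
(C,P): NE
(C,Q): not NE [P1→B gives 9>3; P2→P gives 8>3]
(C,R): not NE [P1→A gives 10>9; P2→P gives 8>3]
(C,S): not NE [P2→P gives 8>0]
(D,P): not NE [P1→C gives 3>1]
(D,Q): not NE [P1→B gives 9>0]
(D,R): not NE [P1→A gives 10>3]
(D,S): not NE [P1→C gives 6>2; P2→R gives 2>0]

PSNE = {(A,R), (B,Q), (C,P)}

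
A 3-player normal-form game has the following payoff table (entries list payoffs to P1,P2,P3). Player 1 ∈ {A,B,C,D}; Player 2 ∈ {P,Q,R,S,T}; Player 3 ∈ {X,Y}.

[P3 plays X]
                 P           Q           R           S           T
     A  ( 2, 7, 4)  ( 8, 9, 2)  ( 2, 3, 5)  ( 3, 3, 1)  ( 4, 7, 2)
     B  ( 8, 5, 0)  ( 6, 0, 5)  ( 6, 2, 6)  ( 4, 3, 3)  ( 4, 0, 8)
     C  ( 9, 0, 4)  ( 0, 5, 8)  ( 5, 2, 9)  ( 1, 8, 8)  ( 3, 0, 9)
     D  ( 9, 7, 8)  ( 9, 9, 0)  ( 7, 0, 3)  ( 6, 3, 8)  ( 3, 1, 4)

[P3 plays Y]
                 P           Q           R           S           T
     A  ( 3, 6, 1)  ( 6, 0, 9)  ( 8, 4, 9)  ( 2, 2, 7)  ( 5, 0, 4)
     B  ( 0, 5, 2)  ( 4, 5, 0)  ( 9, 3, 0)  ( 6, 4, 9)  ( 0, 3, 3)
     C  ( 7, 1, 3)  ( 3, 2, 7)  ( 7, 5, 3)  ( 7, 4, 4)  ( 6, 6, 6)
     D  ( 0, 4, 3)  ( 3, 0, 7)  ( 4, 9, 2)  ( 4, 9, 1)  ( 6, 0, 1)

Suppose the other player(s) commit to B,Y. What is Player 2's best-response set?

u_2(P vs B,Y) = 5
u_2(Q vs B,Y) = 5
u_2(R vs B,Y) = 3
u_2(S vs B,Y) = 4
u_2(T vs B,Y) = 3
max payoff 5 at {P,Q}

P2 best: {P,Q}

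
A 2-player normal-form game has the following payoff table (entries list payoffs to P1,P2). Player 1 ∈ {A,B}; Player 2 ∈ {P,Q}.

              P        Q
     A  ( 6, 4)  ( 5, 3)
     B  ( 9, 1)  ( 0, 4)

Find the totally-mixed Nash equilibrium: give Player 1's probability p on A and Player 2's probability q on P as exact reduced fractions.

P1 mixes 3/4 on A; P2 mixes 5/8 on P

P1 indiff ⇒ q·6+(1-q)·5 = q·9+(1-q)·0 ⇒ q(-3) = (1-q)(-5) ⇒ q = 5/8
P2 indiff ⇒ p·4+(1-p)·1 = p·3+(1-p)·4 ⇒ p(1) = (1-p)(3) ⇒ p = 3/4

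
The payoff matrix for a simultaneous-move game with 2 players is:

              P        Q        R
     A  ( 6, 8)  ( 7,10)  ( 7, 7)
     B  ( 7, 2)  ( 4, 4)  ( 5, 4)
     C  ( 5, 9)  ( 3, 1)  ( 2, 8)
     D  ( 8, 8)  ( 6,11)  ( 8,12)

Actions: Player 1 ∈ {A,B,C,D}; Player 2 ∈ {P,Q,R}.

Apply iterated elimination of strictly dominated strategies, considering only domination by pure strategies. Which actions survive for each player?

P1 drop B (D beats it: P:8>7 Q:6>4 R:8>5)
P1 drop C (A beats it: P:6>5 Q:7>3 R:7>2)
P2 drop P (Q beats it: A:10>8 D:11>8)
P1→{A,D} P2→{Q,R}

Remaining: P1:{A,D} P2:{Q,R}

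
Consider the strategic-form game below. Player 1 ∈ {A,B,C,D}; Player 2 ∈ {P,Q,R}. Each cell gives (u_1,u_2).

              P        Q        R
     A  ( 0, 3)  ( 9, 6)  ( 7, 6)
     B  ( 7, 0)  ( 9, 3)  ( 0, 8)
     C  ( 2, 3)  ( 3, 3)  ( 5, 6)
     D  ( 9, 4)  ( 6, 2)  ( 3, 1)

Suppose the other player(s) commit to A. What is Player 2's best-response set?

u_2(P vs A) = 3
u_2(Q vs A) = 6
u_2(R vs A) = 6
max payoff 6 at {Q,R}

BR_2 = {Q,R}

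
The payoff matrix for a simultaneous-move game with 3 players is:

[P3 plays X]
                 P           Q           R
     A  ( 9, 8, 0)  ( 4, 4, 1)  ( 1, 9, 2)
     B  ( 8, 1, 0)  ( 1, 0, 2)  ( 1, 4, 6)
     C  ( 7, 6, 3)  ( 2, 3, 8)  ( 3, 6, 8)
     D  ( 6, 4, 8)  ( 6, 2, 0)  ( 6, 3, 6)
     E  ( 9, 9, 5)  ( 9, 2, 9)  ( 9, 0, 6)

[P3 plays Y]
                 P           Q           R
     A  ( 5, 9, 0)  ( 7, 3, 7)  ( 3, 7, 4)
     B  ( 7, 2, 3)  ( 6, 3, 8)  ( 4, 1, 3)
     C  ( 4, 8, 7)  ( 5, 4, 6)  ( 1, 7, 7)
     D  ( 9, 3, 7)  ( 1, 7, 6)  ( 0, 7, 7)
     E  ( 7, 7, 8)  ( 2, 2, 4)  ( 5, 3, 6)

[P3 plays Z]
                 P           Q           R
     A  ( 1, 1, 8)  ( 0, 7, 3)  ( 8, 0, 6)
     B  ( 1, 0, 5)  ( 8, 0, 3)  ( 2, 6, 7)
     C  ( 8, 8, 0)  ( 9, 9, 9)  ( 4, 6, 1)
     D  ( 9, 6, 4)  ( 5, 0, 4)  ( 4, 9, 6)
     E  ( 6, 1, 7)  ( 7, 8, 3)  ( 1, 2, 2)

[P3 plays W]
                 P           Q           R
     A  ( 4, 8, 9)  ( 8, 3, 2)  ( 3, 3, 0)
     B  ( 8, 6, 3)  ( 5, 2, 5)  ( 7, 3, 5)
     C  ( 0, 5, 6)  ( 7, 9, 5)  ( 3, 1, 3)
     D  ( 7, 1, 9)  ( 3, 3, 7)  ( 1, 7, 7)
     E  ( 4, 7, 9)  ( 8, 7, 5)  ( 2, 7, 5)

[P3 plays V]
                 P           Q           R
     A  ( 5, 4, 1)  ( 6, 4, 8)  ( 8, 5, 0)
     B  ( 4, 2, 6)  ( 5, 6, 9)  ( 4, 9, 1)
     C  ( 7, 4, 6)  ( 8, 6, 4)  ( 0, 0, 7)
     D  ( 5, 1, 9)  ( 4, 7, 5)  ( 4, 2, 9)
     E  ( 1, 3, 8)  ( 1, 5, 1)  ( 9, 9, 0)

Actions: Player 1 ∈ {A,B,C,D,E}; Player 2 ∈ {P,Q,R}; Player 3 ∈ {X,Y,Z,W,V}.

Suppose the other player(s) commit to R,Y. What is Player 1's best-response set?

u_1(A vs R,Y) = 3
u_1(B vs R,Y) = 4
u_1(C vs R,Y) = 1
u_1(D vs R,Y) = 0
u_1(E vs R,Y) = 5
max payoff 5 at {E}

argmax u_1 = {E}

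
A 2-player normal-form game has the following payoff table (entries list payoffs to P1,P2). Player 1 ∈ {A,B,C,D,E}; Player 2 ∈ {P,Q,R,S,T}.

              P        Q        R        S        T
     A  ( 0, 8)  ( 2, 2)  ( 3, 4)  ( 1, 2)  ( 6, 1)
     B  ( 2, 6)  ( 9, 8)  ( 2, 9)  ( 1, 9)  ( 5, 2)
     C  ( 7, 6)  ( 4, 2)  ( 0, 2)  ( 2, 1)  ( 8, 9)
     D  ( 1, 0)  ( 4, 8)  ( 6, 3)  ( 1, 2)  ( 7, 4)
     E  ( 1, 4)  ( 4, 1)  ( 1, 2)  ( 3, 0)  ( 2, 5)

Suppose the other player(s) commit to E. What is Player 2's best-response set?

u_2(P vs E) = 4
u_2(Q vs E) = 1
u_2(R vs E) = 2
u_2(S vs E) = 0
u_2(T vs E) = 5
max payoff 5 at {T}

argmax u_2 = {T}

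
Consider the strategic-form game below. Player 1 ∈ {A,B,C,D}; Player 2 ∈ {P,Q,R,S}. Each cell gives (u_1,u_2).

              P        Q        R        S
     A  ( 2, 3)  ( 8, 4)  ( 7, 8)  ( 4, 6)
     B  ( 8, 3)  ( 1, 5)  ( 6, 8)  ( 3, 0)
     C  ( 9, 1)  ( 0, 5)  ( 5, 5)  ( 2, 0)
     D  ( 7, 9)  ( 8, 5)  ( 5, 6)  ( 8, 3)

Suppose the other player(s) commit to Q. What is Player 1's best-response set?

P1 best: {A,D}

u_1(A vs Q) = 8
u_1(B vs Q) = 1
u_1(C vs Q) = 0
u_1(D vs Q) = 8
max payoff 8 at {A,D}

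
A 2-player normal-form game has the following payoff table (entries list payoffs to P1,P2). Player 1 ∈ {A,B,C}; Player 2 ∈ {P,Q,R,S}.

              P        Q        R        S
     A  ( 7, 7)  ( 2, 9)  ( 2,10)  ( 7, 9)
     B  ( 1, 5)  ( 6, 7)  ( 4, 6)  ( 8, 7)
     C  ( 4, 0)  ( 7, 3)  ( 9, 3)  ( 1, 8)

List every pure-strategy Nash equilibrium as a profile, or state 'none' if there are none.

Nash profiles: (B,S)

(A,P): not NE [P2→R gives 10>7]
(A,Q): not NE [P1→C gives 7>2; P2→R gives 10>9]
(A,R): not NE [P1→C gives 9>2]
(A,S): not NE [P1→B gives 8>7; P2→R gives 10>9]
(B,P): not NE [P1→A gives 7>1; P2→S gives 7>5]
(B,Q): not NE [P1→C gives 7>6]
(B,R): not NE [P1→C gives 9>4; P2→S gives 7>6]
(B,S): NE
(C,P): not NE [P1→A gives 7>4; P2→S gives 8>0]
(C,Q): not NE [P2→S gives 8>3]
(C,R): not NE [P2→S gives 8>3]
(C,S): not NE [P1→B gives 8>1]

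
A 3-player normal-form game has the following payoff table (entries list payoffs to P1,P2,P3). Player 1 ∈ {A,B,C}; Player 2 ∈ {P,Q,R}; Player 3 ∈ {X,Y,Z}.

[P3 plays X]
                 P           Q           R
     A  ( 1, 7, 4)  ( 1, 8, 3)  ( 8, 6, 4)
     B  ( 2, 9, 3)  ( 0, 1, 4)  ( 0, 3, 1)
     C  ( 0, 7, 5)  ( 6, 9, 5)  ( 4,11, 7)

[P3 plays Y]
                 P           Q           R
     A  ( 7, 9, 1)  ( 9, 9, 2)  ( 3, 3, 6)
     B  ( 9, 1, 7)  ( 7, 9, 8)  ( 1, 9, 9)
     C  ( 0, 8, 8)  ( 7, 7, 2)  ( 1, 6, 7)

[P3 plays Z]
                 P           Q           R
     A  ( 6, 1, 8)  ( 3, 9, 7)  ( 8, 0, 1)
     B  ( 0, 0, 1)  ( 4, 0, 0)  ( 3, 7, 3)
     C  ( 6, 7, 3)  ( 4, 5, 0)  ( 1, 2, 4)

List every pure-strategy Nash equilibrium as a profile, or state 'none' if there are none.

(A,P,X): not NE [P1→B gives 2>1; P2→Q gives 8>7; P3→Z gives 8>4]
(A,P,Y): not NE [P1→B gives 9>7; P3→Z gives 8>1]
(A,P,Z): not NE [P2→Q gives 9>1]
(A,Q,X): not NE [P1→C gives 6>1; P3→Z gives 7>3]
(A,Q,Y): not NE [P3→Z gives 7>2]
(A,Q,Z): not NE [P1→C gives 4>3]
(A,R,X): not NE [P2→Q gives 8>6; P3→Y gives 6>4]
(A,R,Y): not NE [P2→Q gives 9>3]
(A,R,Z): not NE [P2→Q gives 9>0; P3→Y gives 6>1]
(B,P,X): not NE [P3→Y gives 7>3]
(B,P,Y): not NE [P2→R gives 9>1]
(B,P,Z): not NE [P1→C gives 6>0; P2→R gives 7>0; P3→Y gives 7>1]
(B,Q,X): not NE [P1→C gives 6>0; P2→P gives 9>1; P3→Y gives 8>4]
(B,Q,Y): not NE [P1→A gives 9>7]
(B,Q,Z): not NE [P2→R gives 7>0; P3→Y gives 8>0]
(B,R,X): not NE [P1→A gives 8>0; P2→P gives 9>3; P3→Y gives 9>1]
(B,R,Y): not NE [P1→A gives 3>1]
(B,R,Z): not NE [P1→A gives 8>3; P3→Y gives 9>3]
(C,P,X): not NE [P1→B gives 2>0; P2→R gives 11>7; P3→Y gives 8>5]
(C,P,Y): not NE [P1→B gives 9>0]
(C,P,Z): not NE [P3→Y gives 8>3]
(C,Q,X): not NE [P2→R gives 11>9]
(C,Q,Y): not NE [P1→A gives 9>7; P2→P gives 8>7; P3→X gives 5>2]
(C,Q,Z): not NE [P2→P gives 7>5; P3→X gives 5>0]
(C,R,X): not NE [P1→A gives 8>4]
(C,R,Y): not NE [P1→A gives 3>1; P2→P gives 8>6]
(C,R,Z): not NE [P1→A gives 8>1; P2→P gives 7>2; P3→Y gives 7>4]

Equilibria: none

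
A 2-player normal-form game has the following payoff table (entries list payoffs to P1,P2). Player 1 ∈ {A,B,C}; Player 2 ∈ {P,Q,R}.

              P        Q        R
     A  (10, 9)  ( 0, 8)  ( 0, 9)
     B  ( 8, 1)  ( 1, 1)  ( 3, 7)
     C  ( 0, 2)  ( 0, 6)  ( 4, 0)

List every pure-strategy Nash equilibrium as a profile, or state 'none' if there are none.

(A,P): NE
(A,Q): not NE [P1→B gives 1>0; P2→R gives 9>8]
(A,R): not NE [P1→C gives 4>0]
(B,P): not NE [P1→A gives 10>8; P2→R gives 7>1]
(B,Q): not NE [P2→R gives 7>1]
(B,R): not NE [P1→C gives 4>3]
(C,P): not NE [P1→A gives 10>0; P2→Q gives 6>2]
(C,Q): not NE [P1→B gives 1>0]
(C,R): not NE [P2→Q gives 6>0]

Nash profiles: (A,P)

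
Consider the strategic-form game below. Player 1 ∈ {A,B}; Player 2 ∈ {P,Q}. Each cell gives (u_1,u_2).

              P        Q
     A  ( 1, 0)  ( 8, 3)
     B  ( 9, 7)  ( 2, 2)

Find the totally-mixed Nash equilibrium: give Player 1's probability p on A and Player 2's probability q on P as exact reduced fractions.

P1 indiff ⇒ q·1+(1-q)·8 = q·9+(1-q)·2 ⇒ q(-8) = (1-q)(-6) ⇒ q = 3/7
P2 indiff ⇒ p·0+(1-p)·7 = p·3+(1-p)·2 ⇒ p(-3) = (1-p)(-5) ⇒ p = 5/8

(p,q) = (5/8, 3/7)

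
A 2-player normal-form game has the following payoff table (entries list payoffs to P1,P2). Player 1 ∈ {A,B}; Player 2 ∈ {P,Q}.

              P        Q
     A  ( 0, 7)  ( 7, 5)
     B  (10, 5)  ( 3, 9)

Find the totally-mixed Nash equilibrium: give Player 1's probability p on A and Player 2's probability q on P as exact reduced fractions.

(p,q) = (2/3, 2/7)

P1 indiff ⇒ q·0+(1-q)·7 = q·10+(1-q)·3 ⇒ q(-10) = (1-q)(-4) ⇒ q = 2/7
P2 indiff ⇒ p·7+(1-p)·5 = p·5+(1-p)·9 ⇒ p(2) = (1-p)(4) ⇒ p = 2/3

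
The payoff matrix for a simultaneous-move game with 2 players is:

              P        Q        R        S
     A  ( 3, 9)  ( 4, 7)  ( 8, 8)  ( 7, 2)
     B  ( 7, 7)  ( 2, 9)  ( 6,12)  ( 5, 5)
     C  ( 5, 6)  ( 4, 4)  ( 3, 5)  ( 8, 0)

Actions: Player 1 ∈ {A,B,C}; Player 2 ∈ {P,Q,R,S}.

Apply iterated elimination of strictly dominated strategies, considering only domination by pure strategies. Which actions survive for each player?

IESDS → P1:{A,B} P2:{P,R}

P2 drop Q (R beats it: A:8>7 B:12>9 C:5>4)
P2 drop S (P beats it: A:9>2 B:7>5 C:6>0)
P1 drop C (B beats it: P:7>5 R:6>3)
P1→{A,B} P2→{P,R}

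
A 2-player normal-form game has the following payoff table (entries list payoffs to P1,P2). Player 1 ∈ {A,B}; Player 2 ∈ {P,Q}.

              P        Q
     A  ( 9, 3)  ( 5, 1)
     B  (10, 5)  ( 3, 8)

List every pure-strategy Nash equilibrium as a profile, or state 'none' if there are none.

(A,P): not NE [P1→B gives 10>9]
(A,Q): not NE [P2→P gives 3>1]
(B,P): not NE [P2→Q gives 8>5]
(B,Q): not NE [P1→A gives 5>3]

No pure NE.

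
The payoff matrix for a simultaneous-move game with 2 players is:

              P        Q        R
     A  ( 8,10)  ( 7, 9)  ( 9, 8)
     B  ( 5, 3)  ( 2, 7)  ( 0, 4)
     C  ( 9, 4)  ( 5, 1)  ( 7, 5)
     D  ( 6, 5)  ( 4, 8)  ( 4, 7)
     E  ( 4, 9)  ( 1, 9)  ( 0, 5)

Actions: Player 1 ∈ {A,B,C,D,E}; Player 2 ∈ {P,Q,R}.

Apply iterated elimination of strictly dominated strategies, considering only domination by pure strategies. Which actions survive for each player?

Survivors P1:{A,C} P2:{P,R}

P1 drop B (A beats it: P:8>5 Q:7>2 R:9>0)
P1 drop D (A beats it: P:8>6 Q:7>4 R:9>4)
P1 drop E (A beats it: P:8>4 Q:7>1 R:9>0)
P2 drop Q (P beats it: A:10>9 C:4>1)
P1→{A,C} P2→{P,R}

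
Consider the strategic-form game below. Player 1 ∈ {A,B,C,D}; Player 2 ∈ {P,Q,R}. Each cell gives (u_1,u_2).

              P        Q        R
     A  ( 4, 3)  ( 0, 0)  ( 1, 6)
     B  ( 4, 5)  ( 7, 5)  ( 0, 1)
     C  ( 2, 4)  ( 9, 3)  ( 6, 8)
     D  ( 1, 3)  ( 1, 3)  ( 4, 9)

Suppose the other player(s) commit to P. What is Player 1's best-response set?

BR_1 = {A,B}

u_1(A vs P) = 4
u_1(B vs P) = 4
u_1(C vs P) = 2
u_1(D vs P) = 1
max payoff 4 at {A,B}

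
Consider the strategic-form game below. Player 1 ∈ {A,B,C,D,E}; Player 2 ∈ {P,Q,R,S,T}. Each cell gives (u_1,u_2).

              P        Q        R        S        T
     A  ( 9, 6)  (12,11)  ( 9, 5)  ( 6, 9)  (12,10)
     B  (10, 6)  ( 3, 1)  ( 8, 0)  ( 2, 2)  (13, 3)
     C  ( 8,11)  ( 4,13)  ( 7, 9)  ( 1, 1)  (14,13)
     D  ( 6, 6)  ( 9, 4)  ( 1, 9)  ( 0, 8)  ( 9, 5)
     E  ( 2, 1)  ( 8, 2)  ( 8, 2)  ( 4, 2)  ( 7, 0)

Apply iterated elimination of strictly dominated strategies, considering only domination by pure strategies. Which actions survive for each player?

P1 drop D (A beats it: P:9>6 Q:12>9 R:9>1 S:6>0 T:12>9)
P1 drop E (A beats it: P:9>2 Q:12>8 R:9>8 S:6>4 T:12>7)
P2 drop R (P beats it: A:6>5 B:6>0 C:11>9)
P2 drop S (T beats it: A:10>9 B:3>2 C:13>1)
P1→{A,B,C} P2→{P,Q,T}

Remaining: P1:{A,B,C} P2:{P,Q,T}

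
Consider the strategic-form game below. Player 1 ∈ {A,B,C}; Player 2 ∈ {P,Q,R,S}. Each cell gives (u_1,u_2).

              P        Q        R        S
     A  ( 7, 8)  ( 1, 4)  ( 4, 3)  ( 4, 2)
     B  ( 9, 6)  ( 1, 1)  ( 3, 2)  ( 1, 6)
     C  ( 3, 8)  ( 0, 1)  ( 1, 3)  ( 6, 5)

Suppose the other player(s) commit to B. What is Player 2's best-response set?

u_2(P vs B) = 6
u_2(Q vs B) = 1
u_2(R vs B) = 2
u_2(S vs B) = 6
max payoff 6 at {P,S}

argmax u_2 = {P,S}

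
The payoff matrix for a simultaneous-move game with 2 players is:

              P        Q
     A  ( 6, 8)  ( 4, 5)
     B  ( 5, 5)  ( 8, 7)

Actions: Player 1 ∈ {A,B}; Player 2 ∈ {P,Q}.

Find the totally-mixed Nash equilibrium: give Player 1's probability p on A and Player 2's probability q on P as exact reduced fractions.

P1 indiff ⇒ q·6+(1-q)·4 = q·5+(1-q)·8 ⇒ q(1) = (1-q)(4) ⇒ q = 4/5
P2 indiff ⇒ p·8+(1-p)·5 = p·5+(1-p)·7 ⇒ p(3) = (1-p)(2) ⇒ p = 2/5

p=2/5, q=4/5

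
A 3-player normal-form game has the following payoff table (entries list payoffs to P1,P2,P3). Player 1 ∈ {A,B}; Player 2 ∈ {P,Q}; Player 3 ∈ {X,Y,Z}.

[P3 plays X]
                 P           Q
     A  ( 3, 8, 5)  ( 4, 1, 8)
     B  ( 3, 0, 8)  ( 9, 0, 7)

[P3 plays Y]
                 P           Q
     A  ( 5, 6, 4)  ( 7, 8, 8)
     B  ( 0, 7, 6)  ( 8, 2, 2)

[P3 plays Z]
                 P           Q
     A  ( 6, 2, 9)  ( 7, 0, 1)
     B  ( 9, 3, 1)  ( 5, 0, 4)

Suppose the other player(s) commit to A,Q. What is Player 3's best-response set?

argmax u_3 = {X,Y}

u_3(X vs A,Q) = 8
u_3(Y vs A,Q) = 8
u_3(Z vs A,Q) = 1
max payoff 8 at {X,Y}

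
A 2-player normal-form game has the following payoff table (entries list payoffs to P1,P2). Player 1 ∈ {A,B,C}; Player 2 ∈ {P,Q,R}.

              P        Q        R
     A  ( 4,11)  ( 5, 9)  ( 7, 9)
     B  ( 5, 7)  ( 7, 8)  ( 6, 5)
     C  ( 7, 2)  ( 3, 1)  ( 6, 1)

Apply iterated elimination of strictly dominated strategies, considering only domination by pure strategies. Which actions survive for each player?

P2 drop R (P beats it: A:11>9 B:7>5 C:2>1)
P1 drop A (B beats it: P:5>4 Q:7>5)
P1→{B,C} P2→{P,Q}

Survivors P1:{B,C} P2:{P,Q}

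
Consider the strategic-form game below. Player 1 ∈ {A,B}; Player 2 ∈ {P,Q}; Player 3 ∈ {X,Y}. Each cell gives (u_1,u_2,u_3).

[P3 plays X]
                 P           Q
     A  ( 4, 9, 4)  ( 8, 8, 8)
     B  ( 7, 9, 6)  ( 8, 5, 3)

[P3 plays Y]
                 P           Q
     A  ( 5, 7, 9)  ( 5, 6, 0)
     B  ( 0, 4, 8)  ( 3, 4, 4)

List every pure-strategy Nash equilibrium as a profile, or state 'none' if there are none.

Nash profiles: (A,P,Y)

(A,P,X): not NE [P1→B gives 7>4; P3→Y gives 9>4]
(A,P,Y): NE
(A,Q,X): not NE [P2→P gives 9>8]
(A,Q,Y): not NE [P2→P gives 7>6; P3→X gives 8>0]
(B,P,X): not NE [P3→Y gives 8>6]
(B,P,Y): not NE [P1→A gives 5>0]
(B,Q,X): not NE [P2→P gives 9>5; P3→Y gives 4>3]
(B,Q,Y): not NE [P1→A gives 5>3]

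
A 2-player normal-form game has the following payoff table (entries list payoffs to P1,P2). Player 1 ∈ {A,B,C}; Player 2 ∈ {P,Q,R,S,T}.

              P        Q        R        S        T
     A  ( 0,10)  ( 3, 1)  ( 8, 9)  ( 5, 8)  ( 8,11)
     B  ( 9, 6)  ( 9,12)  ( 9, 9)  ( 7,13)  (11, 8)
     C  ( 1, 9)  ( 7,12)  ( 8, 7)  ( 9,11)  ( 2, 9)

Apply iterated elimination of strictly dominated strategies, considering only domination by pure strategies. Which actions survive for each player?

P1 drop A (B beats it: P:9>0 Q:9>3 R:9>8 S:7>5 T:11>8)
P2 drop P (Q beats it: B:12>6 C:12>9)
P2 drop R (Q beats it: B:12>9 C:12>7)
P2 drop T (Q beats it: B:12>8 C:12>9)
P1→{B,C} P2→{Q,S}

IESDS → P1:{B,C} P2:{Q,S}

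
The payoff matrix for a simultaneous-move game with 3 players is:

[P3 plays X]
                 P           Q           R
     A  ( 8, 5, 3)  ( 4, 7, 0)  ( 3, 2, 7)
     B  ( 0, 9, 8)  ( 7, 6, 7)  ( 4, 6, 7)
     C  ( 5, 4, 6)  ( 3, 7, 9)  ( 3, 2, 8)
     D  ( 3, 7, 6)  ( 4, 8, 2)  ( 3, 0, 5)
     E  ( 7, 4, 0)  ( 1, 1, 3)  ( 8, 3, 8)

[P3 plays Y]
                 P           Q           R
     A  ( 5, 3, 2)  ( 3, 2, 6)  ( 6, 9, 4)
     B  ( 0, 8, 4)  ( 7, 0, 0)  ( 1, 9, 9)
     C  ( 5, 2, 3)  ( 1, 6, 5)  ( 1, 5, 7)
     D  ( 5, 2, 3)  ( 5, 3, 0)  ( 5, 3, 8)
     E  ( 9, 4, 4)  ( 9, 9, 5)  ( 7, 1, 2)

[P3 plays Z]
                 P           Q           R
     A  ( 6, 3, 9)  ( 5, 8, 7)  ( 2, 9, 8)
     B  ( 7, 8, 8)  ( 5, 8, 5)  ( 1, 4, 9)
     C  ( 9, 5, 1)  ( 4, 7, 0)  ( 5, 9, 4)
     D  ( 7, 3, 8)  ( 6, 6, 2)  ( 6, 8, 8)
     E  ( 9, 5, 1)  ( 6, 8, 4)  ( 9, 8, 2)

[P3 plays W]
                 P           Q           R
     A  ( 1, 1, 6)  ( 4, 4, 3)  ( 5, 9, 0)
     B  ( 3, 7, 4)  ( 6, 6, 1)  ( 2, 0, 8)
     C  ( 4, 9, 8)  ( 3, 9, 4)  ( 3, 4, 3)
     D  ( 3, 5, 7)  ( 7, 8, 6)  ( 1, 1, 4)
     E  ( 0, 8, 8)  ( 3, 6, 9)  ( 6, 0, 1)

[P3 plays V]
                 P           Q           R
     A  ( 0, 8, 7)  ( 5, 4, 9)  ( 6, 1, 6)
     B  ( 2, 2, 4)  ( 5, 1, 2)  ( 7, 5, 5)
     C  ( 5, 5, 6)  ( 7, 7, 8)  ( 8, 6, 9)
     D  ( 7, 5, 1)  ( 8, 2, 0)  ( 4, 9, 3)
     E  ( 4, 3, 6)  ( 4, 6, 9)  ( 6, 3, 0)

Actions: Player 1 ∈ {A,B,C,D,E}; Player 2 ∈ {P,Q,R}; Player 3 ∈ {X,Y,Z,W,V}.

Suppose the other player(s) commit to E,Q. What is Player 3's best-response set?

u_3(X vs E,Q) = 3
u_3(Y vs E,Q) = 5
u_3(Z vs E,Q) = 4
u_3(W vs E,Q) = 9
u_3(V vs E,Q) = 9
max payoff 9 at {W,V}

argmax u_3 = {W,V}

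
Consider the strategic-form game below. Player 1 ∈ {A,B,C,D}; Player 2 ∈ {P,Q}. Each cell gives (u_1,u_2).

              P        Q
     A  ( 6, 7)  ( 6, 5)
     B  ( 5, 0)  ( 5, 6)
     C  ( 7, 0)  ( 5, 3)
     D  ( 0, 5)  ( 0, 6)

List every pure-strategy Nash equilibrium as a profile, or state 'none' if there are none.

No pure NE.

(A,P): not NE [P1→C gives 7>6]
(A,Q): not NE [P2→P gives 7>5]
(B,P): not NE [P1→C gives 7>5; P2→Q gives 6>0]
(B,Q): not NE [P1→A gives 6>5]
(C,P): not NE [P2→Q gives 3>0]
(C,Q): not NE [P1→A gives 6>5]
(D,P): not NE [P1→C gives 7>0; P2→Q gives 6>5]
(D,Q): not NE [P1→A gives 6>0]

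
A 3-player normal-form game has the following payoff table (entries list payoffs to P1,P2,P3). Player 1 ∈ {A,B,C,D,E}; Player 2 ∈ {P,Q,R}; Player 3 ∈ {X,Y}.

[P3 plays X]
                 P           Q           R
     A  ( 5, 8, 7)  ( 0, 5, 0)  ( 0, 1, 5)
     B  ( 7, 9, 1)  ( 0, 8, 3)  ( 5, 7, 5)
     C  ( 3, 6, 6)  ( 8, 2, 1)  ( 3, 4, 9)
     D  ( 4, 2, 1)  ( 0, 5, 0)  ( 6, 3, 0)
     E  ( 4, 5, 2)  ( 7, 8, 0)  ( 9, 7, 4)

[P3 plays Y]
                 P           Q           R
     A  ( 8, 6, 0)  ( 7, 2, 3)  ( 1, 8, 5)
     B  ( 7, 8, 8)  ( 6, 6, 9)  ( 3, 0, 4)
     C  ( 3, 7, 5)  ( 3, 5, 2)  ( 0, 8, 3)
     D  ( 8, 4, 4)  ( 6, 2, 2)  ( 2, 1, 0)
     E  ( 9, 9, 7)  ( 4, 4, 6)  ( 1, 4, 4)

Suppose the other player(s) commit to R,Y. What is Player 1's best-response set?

u_1(A vs R,Y) = 1
u_1(B vs R,Y) = 3
u_1(C vs R,Y) = 0
u_1(D vs R,Y) = 2
u_1(E vs R,Y) = 1
max payoff 3 at {B}

BR_1 = {B}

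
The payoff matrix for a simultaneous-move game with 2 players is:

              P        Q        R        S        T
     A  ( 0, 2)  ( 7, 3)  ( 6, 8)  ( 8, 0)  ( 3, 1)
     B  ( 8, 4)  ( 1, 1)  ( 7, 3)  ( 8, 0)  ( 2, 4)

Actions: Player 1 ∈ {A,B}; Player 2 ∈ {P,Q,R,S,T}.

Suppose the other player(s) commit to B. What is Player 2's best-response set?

BR_2 = {P,T}

u_2(P vs B) = 4
u_2(Q vs B) = 1
u_2(R vs B) = 3
u_2(S vs B) = 0
u_2(T vs B) = 4
max payoff 4 at {P,T}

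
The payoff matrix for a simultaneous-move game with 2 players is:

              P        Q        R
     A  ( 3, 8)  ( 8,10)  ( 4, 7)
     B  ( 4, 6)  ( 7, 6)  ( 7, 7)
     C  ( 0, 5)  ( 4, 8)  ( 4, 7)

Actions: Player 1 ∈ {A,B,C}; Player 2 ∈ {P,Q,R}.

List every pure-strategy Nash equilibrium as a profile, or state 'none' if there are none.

PSNE = {(A,Q), (B,R)}

(A,P): not NE [P1→B gives 4>3; P2→Q gives 10>8]
(A,Q): NE
(A,R): not NE [P1→B gives 7>4; P2→Q gives 10>7]
(B,P): not NE [P2→R gives 7>6]
(B,Q): not NE [P1→A gives 8>7; P2→R gives 7>6]
(B,R): NE
(C,P): not NE [P1→B gives 4>0; P2→Q gives 8>5]
(C,Q): not NE [P1→A gives 8>4]
(C,R): not NE [P1→B gives 7>4; P2→Q gives 8>7]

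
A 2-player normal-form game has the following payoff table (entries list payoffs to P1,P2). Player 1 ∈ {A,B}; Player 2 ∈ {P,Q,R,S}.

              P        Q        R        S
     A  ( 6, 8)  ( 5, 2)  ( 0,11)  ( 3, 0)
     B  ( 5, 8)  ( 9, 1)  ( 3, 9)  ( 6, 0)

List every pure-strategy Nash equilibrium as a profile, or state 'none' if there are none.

(A,P): not NE [P2→R gives 11>8]
(A,Q): not NE [P1→B gives 9>5; P2→R gives 11>2]
(A,R): not NE [P1→B gives 3>0]
(A,S): not NE [P1→B gives 6>3; P2→R gives 11>0]
(B,P): not NE [P1→A gives 6>5; P2→R gives 9>8]
(B,Q): not NE [P2→R gives 9>1]
(B,R): NE
(B,S): not NE [P2→R gives 9>0]

Nash profiles: (B,R)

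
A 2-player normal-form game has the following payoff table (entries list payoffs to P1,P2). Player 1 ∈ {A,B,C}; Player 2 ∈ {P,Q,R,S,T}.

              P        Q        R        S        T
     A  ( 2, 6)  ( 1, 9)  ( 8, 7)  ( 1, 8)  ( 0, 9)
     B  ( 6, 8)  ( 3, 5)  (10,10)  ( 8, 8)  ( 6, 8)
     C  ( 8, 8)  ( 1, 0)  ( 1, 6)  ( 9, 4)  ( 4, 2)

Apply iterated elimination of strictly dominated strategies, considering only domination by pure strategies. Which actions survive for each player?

P1 drop A (B beats it: P:6>2 Q:3>1 R:10>8 S:8>1 T:6>0)
P2 drop Q (P beats it: B:8>5 C:8>0)
P2 drop S (R beats it: B:10>8 C:6>4)
P2 drop T (R beats it: B:10>8 C:6>2)
P1→{B,C} P2→{P,R}

Survivors P1:{B,C} P2:{P,R}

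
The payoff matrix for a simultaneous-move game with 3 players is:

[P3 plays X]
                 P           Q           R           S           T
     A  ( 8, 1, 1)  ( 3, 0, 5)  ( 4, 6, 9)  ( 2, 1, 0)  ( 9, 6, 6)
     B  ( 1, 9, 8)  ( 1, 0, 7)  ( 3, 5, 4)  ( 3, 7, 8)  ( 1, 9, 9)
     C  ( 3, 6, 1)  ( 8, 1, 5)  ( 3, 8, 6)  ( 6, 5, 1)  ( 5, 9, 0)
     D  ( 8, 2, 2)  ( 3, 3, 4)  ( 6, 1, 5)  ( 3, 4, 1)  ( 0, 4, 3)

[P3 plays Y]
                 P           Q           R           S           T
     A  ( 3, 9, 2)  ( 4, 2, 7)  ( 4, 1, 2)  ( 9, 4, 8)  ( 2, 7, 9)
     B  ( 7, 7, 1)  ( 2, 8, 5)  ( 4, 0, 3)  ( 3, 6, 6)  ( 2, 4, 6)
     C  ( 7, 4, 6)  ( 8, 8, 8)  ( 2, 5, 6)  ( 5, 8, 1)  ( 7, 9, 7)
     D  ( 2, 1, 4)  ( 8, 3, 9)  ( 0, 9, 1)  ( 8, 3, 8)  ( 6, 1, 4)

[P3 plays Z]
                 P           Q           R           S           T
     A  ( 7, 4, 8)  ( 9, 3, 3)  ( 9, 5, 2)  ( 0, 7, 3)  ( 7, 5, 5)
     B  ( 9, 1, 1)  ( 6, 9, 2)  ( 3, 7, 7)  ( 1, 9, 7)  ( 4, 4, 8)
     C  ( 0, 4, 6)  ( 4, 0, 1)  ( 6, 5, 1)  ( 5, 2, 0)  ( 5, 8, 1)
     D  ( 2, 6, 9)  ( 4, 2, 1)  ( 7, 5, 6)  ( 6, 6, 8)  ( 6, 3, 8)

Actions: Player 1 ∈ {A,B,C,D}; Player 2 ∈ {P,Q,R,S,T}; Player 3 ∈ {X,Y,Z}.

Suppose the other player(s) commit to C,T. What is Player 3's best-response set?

BR_3 = {Y}

u_3(X vs C,T) = 0
u_3(Y vs C,T) = 7
u_3(Z vs C,T) = 1
max payoff 7 at {Y}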